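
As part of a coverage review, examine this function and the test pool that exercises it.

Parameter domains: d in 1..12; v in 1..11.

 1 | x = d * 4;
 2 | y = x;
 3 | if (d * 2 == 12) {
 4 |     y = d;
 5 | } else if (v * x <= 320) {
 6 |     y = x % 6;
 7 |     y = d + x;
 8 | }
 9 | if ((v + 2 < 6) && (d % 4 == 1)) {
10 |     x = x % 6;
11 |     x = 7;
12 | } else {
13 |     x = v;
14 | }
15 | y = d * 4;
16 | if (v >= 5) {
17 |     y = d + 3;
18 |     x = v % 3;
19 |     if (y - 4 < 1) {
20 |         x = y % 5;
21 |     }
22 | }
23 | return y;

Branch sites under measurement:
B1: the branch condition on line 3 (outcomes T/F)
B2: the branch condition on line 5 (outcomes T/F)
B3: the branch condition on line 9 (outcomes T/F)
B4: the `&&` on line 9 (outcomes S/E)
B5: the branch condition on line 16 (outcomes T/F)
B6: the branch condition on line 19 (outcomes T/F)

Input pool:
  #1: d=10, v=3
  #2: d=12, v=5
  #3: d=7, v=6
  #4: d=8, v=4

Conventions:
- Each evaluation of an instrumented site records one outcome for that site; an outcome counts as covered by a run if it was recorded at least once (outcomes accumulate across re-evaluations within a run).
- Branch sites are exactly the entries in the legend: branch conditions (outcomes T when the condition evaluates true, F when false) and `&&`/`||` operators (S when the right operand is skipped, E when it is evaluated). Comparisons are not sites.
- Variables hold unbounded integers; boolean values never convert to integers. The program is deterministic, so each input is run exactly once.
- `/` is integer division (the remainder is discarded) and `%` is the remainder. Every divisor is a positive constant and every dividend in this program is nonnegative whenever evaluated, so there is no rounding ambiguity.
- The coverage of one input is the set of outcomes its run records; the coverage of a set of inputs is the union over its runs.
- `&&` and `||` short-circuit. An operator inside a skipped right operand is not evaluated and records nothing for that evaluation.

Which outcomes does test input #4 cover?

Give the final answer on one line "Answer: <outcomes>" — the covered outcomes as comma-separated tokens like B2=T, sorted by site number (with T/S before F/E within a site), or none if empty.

Event log for input #4 (d=8, v=4):
  B1->F, B2->T, B4->S, B3->F, B5->F
distinct outcomes covered: B1=F, B2=T, B3=F, B4=S, B5=F

Answer: B1=F, B2=T, B3=F, B4=S, B5=F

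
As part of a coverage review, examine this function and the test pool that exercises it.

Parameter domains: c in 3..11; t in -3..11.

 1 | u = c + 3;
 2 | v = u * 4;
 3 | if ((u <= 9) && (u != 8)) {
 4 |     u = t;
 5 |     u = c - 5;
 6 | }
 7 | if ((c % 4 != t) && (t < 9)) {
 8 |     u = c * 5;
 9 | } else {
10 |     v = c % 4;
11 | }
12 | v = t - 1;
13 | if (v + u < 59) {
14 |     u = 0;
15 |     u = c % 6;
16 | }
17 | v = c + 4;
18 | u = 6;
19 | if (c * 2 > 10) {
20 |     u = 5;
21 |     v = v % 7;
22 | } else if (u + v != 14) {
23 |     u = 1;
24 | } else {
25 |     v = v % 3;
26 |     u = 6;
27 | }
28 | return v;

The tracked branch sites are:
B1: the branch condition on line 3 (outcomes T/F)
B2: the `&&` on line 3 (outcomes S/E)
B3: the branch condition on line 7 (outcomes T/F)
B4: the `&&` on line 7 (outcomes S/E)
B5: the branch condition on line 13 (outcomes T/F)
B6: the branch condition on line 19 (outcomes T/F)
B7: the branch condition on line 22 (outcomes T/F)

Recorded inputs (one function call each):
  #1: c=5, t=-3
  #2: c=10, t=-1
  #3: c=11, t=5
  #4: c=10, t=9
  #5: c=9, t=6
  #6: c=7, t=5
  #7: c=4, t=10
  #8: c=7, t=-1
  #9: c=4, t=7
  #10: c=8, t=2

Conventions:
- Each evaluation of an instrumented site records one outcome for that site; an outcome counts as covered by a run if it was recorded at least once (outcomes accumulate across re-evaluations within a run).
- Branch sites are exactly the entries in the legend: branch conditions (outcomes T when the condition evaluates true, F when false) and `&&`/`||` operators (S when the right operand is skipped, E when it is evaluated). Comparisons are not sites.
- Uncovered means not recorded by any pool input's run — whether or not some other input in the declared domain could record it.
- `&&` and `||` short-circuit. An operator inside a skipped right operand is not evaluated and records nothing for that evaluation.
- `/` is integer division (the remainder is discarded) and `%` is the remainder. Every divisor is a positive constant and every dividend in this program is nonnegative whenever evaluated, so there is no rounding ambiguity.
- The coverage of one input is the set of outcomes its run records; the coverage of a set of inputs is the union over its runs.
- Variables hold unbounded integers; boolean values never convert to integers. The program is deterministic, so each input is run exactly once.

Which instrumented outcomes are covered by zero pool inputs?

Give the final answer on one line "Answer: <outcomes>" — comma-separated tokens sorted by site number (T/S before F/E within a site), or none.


#1 (c=5, t=-3) -> covered: B1=F, B2=E, B3=T, B4=E, B5=T, B6=F, B7=T
#2 (c=10, t=-1) -> covered: B1=F, B2=S, B3=T, B4=E, B5=T, B6=T
#3 (c=11, t=5) -> covered: B1=F, B2=S, B3=T, B4=E, B5=F, B6=T
#4 (c=10, t=9) -> covered: B1=F, B2=S, B3=F, B4=E, B5=T, B6=T
#5 (c=9, t=6) -> covered: B1=F, B2=S, B3=T, B4=E, B5=T, B6=T
#6 (c=7, t=5) -> covered: B1=F, B2=S, B3=T, B4=E, B5=T, B6=T
#7 (c=4, t=10) -> covered: B1=T, B2=E, B3=F, B4=E, B5=T, B6=F, B7=F
#8 (c=7, t=-1) -> covered: B1=F, B2=S, B3=T, B4=E, B5=T, B6=T
#9 (c=4, t=7) -> covered: B1=T, B2=E, B3=T, B4=E, B5=T, B6=F, B7=F
#10 (c=8, t=2) -> covered: B1=F, B2=S, B3=T, B4=E, B5=T, B6=T
union over the pool: B1=T, B1=F, B2=S, B2=E, B3=T, B3=F, B4=E, B5=T, B5=F, B6=T, B6=F, B7=T, B7=F
uncovered (1 of 14): B4=S
Answer: B4=S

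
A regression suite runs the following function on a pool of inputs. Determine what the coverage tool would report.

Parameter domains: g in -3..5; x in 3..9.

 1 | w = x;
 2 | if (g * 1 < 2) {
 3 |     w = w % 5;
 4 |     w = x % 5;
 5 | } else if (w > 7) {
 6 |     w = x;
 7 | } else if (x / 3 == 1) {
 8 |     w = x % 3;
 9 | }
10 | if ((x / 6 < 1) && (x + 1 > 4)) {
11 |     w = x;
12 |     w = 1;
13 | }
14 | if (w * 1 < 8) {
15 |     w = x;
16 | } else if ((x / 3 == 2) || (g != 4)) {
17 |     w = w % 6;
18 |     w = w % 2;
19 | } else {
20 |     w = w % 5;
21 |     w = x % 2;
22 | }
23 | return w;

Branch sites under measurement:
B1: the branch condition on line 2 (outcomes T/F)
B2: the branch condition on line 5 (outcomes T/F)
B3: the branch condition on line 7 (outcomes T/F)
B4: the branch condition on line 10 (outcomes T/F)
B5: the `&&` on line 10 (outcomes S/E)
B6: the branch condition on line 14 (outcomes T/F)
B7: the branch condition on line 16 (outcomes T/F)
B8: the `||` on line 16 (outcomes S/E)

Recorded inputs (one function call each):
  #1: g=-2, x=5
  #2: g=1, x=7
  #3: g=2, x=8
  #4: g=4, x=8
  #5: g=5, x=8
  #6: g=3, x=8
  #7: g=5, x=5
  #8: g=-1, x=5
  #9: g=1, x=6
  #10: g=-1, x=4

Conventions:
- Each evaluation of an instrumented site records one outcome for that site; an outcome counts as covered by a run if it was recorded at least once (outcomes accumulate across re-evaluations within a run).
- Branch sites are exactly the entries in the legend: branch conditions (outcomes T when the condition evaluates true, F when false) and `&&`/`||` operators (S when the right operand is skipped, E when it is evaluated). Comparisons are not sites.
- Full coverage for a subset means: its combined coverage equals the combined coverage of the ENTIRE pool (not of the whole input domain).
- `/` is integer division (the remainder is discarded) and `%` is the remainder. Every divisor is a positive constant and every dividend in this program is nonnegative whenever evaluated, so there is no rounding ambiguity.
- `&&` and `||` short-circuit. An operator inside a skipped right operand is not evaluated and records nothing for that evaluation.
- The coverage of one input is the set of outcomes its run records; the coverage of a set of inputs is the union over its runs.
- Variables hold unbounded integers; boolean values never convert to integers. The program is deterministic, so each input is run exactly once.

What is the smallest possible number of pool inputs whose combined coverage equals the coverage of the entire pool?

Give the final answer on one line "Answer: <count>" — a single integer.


input #1 (g=-2, x=5): covers B1=T, B4=T, B5=E, B6=T
input #2 (g=1, x=7): covers B1=T, B4=F, B5=S, B6=T
input #3 (g=2, x=8): covers B1=F, B2=T, B4=F, B5=S, B6=F, B7=T, B8=S
input #4 (g=4, x=8): covers B1=F, B2=T, B4=F, B5=S, B6=F, B7=T, B8=S
input #5 (g=5, x=8): covers B1=F, B2=T, B4=F, B5=S, B6=F, B7=T, B8=S
input #6 (g=3, x=8): covers B1=F, B2=T, B4=F, B5=S, B6=F, B7=T, B8=S
input #7 (g=5, x=5): covers B1=F, B2=F, B3=T, B4=T, B5=E, B6=T
input #8 (g=-1, x=5): covers B1=T, B4=T, B5=E, B6=T
input #9 (g=1, x=6): covers B1=T, B4=F, B5=S, B6=T
input #10 (g=-1, x=4): covers B1=T, B4=T, B5=E, B6=T
pool-wide coverage (13 outcomes): B1=T, B1=F, B2=T, B2=F, B3=T, B4=T, B4=F, B5=S, B5=E, B6=T, B6=F, B7=T, B8=S
every size-1 subset falls short of the 13 outcomes (best: 7/13)
every size-2 subset falls short of the 13 outcomes (best: 12/13)
inputs {1, 3, 7} (size 3) cover everything; no size-3 subset with a lexicographically smaller index list covers all 13
Answer: 3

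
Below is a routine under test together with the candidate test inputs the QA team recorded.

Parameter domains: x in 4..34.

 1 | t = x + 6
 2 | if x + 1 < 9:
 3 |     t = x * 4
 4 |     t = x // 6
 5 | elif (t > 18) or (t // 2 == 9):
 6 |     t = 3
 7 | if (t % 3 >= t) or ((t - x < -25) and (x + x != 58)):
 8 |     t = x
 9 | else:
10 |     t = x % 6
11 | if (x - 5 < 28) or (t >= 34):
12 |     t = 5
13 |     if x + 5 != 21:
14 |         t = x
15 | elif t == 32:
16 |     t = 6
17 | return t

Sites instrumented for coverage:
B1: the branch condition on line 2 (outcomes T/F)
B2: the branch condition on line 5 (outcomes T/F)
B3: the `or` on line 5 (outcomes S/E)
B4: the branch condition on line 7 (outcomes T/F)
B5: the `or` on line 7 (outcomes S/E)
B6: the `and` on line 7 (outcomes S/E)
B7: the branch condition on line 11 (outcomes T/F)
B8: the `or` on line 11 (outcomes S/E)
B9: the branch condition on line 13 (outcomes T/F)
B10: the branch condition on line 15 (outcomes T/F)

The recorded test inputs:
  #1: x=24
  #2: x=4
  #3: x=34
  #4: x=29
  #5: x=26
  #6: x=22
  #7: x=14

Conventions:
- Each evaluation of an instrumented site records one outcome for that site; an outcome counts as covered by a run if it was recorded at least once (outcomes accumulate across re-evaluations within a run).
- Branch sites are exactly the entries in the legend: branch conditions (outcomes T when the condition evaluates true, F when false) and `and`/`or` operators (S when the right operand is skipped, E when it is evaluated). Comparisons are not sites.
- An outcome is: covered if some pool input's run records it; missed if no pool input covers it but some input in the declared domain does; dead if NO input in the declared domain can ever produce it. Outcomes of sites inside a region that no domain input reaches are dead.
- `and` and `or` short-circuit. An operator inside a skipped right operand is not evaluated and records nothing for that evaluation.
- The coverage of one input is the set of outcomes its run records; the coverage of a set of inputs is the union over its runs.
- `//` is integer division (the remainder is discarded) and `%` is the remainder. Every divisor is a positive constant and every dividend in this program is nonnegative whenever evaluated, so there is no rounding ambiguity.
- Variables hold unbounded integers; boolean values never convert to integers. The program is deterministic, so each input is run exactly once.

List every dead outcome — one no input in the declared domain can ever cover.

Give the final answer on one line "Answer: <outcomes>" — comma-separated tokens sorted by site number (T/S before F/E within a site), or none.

running all 31 domain inputs and tallying outcomes:
  B10=T: never recorded by any domain input -> dead
  reachable outcomes have witnesses, e.g. B1=T (e.g. x=4), B1=F (e.g. x=8), B2=T (e.g. x=12), B2=F (e.g. x=8)

Answer: B10=T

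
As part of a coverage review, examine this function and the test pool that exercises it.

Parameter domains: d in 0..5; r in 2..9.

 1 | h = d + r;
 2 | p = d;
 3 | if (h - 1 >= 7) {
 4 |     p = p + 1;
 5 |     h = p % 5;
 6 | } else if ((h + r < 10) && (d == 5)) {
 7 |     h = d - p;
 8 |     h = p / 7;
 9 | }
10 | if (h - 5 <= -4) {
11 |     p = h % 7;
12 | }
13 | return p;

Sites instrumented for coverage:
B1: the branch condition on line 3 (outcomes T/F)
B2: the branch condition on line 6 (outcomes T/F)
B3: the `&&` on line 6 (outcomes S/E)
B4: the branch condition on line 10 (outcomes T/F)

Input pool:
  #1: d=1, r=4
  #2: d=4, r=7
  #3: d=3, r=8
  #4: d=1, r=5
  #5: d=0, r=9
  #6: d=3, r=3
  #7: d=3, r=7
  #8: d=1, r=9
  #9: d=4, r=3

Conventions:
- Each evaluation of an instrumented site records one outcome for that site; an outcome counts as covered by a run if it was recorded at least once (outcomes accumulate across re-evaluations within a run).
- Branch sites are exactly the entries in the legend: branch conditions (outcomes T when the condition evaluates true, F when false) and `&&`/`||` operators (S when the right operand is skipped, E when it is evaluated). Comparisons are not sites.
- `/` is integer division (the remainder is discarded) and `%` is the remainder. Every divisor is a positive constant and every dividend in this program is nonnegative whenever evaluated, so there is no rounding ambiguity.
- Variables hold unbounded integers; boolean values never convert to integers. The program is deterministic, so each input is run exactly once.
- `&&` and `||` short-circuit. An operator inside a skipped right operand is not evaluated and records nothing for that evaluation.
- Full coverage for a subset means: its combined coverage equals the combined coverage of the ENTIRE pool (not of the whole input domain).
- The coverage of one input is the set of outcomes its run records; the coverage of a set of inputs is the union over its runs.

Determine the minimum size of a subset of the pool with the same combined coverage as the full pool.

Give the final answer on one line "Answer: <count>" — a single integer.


#1 (d=1, r=4) -> B1->F, B3->E, B2->F, B4->F; covered: B1=F, B2=F, B3=E, B4=F
#2 (d=4, r=7) -> B1->T, B4->T; covered: B1=T, B4=T
#3 (d=3, r=8) -> B1->T, B4->F; covered: B1=T, B4=F
#4 (d=1, r=5) -> B1->F, B3->S, B2->F, B4->F; covered: B1=F, B2=F, B3=S, B4=F
#5 (d=0, r=9) -> B1->T, B4->T; covered: B1=T, B4=T
#6 (d=3, r=3) -> B1->F, B3->E, B2->F, B4->F; covered: B1=F, B2=F, B3=E, B4=F
#7 (d=3, r=7) -> B1->T, B4->F; covered: B1=T, B4=F
#8 (d=1, r=9) -> B1->T, B4->F; covered: B1=T, B4=F
#9 (d=4, r=3) -> B1->F, B3->S, B2->F, B4->F; covered: B1=F, B2=F, B3=S, B4=F
together the pool reaches 7 outcomes: B1=T, B1=F, B2=F, B3=S, B3=E, B4=T, B4=F
checked all size-1 subsets: none covers 7 outcomes (max 4/7)
checked all size-2 subsets: none covers 7 outcomes (max 6/7)
size 3: inputs {1, 2, 4} cover all 7 outcomes, and no lexicographically smaller subset of this size does
Answer: 3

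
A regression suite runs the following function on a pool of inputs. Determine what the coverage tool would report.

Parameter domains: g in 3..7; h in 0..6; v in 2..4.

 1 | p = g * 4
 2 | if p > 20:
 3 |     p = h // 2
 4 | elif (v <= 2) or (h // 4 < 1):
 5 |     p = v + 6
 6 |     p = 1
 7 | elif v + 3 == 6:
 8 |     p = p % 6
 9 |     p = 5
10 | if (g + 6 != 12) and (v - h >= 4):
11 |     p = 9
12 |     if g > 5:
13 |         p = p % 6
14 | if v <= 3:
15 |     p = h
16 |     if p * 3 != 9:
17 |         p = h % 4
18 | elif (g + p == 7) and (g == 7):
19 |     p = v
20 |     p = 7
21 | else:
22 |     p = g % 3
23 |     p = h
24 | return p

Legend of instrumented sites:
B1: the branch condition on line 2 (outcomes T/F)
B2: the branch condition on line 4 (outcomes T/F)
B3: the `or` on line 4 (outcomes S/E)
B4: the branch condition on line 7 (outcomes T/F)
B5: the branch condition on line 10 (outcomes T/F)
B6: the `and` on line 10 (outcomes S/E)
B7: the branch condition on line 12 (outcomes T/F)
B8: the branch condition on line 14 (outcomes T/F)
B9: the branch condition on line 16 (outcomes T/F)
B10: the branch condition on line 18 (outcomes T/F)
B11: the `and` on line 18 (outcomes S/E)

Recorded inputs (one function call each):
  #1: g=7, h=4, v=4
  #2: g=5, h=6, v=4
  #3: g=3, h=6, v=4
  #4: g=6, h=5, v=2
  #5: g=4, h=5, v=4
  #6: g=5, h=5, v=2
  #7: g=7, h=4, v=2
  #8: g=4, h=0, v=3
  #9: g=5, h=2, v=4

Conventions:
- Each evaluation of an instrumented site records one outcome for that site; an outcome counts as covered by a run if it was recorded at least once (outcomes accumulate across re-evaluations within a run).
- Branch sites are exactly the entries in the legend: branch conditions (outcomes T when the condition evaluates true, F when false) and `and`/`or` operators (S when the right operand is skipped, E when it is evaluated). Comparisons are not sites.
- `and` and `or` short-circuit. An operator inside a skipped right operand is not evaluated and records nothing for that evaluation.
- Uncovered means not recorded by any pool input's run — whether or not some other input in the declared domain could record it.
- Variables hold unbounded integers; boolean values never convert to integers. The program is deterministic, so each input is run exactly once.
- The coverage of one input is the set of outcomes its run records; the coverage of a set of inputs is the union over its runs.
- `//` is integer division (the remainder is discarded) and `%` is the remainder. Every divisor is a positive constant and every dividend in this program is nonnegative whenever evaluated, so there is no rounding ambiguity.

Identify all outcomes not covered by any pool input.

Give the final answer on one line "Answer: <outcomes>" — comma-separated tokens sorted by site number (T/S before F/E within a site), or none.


run #1 (g=7, h=4, v=4) records B1=T, B5=F, B6=E, B8=F, B10=F, B11=S
run #2 (g=5, h=6, v=4) records B1=F, B2=F, B3=E, B4=F, B5=F, B6=E, B8=F, B10=F, B11=S
run #3 (g=3, h=6, v=4) records B1=F, B2=F, B3=E, B4=F, B5=F, B6=E, B8=F, B10=F, B11=S
run #4 (g=6, h=5, v=2) records B1=T, B5=F, B6=S, B8=T, B9=T
run #5 (g=4, h=5, v=4) records B1=F, B2=F, B3=E, B4=F, B5=F, B6=E, B8=F, B10=F, B11=S
run #6 (g=5, h=5, v=2) records B1=F, B2=T, B3=S, B5=F, B6=E, B8=T, B9=T
run #7 (g=7, h=4, v=2) records B1=T, B5=F, B6=E, B8=T, B9=T
run #8 (g=4, h=0, v=3) records B1=F, B2=T, B3=E, B5=F, B6=E, B8=T, B9=T
run #9 (g=5, h=2, v=4) records B1=F, B2=T, B3=E, B5=F, B6=E, B8=F, B10=F, B11=S
union over the pool: B1=T, B1=F, B2=T, B2=F, B3=S, B3=E, B4=F, B5=F, B6=S, B6=E, B8=T, B8=F, B9=T, B10=F, B11=S
uncovered (7 of 22): B4=T, B5=T, B7=T, B7=F, B9=F, B10=T, B11=E
Answer: B4=T, B5=T, B7=T, B7=F, B9=F, B10=T, B11=E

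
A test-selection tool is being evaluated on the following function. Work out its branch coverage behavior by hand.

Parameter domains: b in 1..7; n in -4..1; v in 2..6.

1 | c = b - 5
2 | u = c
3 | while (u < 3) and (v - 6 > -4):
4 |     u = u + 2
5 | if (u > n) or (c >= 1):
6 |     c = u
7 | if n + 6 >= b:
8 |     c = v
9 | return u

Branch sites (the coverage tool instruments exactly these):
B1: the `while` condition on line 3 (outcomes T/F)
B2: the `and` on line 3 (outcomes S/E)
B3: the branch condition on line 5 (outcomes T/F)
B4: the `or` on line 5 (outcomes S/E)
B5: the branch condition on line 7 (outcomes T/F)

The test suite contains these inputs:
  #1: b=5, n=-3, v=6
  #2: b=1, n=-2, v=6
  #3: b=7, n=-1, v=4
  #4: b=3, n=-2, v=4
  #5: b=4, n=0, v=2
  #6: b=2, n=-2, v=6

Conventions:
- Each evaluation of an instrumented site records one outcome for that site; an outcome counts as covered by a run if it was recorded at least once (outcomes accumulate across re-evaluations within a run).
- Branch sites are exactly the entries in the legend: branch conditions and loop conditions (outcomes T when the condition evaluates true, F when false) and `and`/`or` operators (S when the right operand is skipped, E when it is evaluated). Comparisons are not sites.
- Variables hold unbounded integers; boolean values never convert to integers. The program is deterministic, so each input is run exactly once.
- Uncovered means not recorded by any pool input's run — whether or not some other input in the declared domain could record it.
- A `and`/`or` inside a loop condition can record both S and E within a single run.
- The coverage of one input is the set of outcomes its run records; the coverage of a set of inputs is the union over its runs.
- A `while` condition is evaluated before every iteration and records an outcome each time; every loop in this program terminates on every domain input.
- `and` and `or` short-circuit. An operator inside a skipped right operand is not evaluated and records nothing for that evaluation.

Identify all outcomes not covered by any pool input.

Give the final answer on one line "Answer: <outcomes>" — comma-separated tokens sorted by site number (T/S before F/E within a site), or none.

#1 (b=5, n=-3, v=6) -> B2->E, B1->T, B2->E, B1->T, B2->S, B1->F, B4->S, B3->T, B5->F; covered: B1=T, B1=F, B2=S, B2=E, B3=T, B4=S, B5=F
#2 (b=1, n=-2, v=6) -> B2->E, B1->T, B2->E, B1->T, B2->E, B1->T, B2->E, B1->T, B2->S, B1->F, B4->S, B3->T, B5->T; covered: B1=T, B1=F, B2=S, B2=E, B3=T, B4=S, B5=T
#3 (b=7, n=-1, v=4) -> B2->E, B1->T, B2->S, B1->F, B4->S, B3->T, B5->F; covered: B1=T, B1=F, B2=S, B2=E, B3=T, B4=S, B5=F
#4 (b=3, n=-2, v=4) -> B2->E, B1->T, B2->E, B1->T, B2->E, B1->T, B2->S, B1->F, B4->S, B3->T, B5->T; covered: B1=T, B1=F, B2=S, B2=E, B3=T, B4=S, B5=T
#5 (b=4, n=0, v=2) -> B2->E, B1->F, B4->E, B3->F, B5->T; covered: B1=F, B2=E, B3=F, B4=E, B5=T
#6 (b=2, n=-2, v=6) -> B2->E, B1->T, B2->E, B1->T, B2->E, B1->T, B2->S, B1->F, B4->S, B3->T, B5->T; covered: B1=T, B1=F, B2=S, B2=E, B3=T, B4=S, B5=T
union over the pool: B1=T, B1=F, B2=S, B2=E, B3=T, B3=F, B4=S, B4=E, B5=T, B5=F
uncovered (0 of 10): none

Answer: none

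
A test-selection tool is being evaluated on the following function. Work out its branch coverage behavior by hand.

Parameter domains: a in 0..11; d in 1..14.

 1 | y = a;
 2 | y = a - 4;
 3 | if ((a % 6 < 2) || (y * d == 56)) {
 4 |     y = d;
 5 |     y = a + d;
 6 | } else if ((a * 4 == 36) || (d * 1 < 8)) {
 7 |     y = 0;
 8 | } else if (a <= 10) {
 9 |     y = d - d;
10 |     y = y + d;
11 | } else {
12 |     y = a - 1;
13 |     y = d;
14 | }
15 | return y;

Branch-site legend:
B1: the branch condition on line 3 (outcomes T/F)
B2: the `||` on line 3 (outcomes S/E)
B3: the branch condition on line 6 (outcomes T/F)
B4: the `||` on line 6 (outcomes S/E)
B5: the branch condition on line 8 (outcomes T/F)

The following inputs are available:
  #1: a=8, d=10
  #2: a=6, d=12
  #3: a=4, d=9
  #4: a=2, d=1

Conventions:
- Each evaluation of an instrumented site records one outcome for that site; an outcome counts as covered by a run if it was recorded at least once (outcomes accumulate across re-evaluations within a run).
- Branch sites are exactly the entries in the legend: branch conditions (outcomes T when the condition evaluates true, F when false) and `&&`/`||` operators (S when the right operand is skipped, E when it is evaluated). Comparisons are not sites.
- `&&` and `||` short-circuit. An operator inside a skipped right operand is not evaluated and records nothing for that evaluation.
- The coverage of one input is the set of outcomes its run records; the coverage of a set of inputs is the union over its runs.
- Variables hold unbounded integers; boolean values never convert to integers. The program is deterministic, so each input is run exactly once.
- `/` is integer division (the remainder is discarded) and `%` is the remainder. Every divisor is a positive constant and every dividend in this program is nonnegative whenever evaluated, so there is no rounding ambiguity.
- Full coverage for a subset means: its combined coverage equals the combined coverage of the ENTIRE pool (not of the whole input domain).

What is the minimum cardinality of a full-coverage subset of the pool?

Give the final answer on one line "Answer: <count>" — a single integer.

input #1, a=8, d=10: outcomes B1=F, B2=E, B3=F, B4=E, B5=T
input #2, a=6, d=12: outcomes B1=T, B2=S
input #3, a=4, d=9: outcomes B1=F, B2=E, B3=F, B4=E, B5=T
input #4, a=2, d=1: outcomes B1=F, B2=E, B3=T, B4=E
together the pool reaches 8 outcomes: B1=T, B1=F, B2=S, B2=E, B3=T, B3=F, B4=E, B5=T
size 1 is not enough: best union over all size-1 subsets is 5/8
size 2 is not enough: best union over all size-2 subsets is 7/8
inputs {1, 2, 4} (size 3) cover everything; no size-3 subset with a lexicographically smaller index list covers all 8

Answer: 3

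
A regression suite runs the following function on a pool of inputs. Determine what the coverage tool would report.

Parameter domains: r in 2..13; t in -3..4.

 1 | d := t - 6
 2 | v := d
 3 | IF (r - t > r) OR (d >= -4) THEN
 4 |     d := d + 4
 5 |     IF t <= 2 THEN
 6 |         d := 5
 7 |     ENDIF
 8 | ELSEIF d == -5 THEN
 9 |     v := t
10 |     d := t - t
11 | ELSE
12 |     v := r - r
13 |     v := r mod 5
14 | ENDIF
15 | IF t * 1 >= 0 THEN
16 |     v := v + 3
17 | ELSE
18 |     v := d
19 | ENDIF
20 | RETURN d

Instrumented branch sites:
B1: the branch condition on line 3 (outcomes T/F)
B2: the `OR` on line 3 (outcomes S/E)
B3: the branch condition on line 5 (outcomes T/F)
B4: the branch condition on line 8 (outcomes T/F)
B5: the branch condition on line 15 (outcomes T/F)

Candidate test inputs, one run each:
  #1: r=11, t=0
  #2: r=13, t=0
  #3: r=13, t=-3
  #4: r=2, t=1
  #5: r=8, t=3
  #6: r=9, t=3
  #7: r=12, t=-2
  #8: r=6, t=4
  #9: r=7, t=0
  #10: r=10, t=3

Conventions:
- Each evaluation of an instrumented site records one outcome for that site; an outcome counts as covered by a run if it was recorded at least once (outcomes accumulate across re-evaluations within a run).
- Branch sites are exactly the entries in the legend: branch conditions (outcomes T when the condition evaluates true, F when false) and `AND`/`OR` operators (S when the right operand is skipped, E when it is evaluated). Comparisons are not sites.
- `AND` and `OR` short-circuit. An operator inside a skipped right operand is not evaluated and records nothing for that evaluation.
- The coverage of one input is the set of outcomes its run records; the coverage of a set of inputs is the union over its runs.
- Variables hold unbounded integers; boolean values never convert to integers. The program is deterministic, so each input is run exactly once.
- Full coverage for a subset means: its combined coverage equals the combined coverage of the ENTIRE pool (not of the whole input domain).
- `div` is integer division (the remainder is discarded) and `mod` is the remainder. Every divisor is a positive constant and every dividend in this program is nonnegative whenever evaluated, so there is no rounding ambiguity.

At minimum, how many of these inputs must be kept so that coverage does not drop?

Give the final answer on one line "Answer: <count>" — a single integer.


run #1 (r=11, t=0) runs B2->E, B1->F, B4->F, B5->T; records B1=F, B2=E, B4=F, B5=T
run #2 (r=13, t=0) runs B2->E, B1->F, B4->F, B5->T; records B1=F, B2=E, B4=F, B5=T
run #3 (r=13, t=-3) runs B2->S, B1->T, B3->T, B5->F; records B1=T, B2=S, B3=T, B5=F
run #4 (r=2, t=1) runs B2->E, B1->F, B4->T, B5->T; records B1=F, B2=E, B4=T, B5=T
run #5 (r=8, t=3) runs B2->E, B1->T, B3->F, B5->T; records B1=T, B2=E, B3=F, B5=T
run #6 (r=9, t=3) runs B2->E, B1->T, B3->F, B5->T; records B1=T, B2=E, B3=F, B5=T
run #7 (r=12, t=-2) runs B2->S, B1->T, B3->T, B5->F; records B1=T, B2=S, B3=T, B5=F
run #8 (r=6, t=4) runs B2->E, B1->T, B3->F, B5->T; records B1=T, B2=E, B3=F, B5=T
run #9 (r=7, t=0) runs B2->E, B1->F, B4->F, B5->T; records B1=F, B2=E, B4=F, B5=T
run #10 (r=10, t=3) runs B2->E, B1->T, B3->F, B5->T; records B1=T, B2=E, B3=F, B5=T
the full pool covers 10 outcomes: B1=T, B1=F, B2=S, B2=E, B3=T, B3=F, B4=T, B4=F, B5=T, B5=F
every size-1 subset falls short of the 10 outcomes (best: 4/10)
every size-2 subset falls short of the 10 outcomes (best: 8/10)
every size-3 subset falls short of the 10 outcomes (best: 9/10)
size 4: inputs {1, 3, 4, 5} cover all 10 outcomes, and no lexicographically smaller subset of this size does
Answer: 4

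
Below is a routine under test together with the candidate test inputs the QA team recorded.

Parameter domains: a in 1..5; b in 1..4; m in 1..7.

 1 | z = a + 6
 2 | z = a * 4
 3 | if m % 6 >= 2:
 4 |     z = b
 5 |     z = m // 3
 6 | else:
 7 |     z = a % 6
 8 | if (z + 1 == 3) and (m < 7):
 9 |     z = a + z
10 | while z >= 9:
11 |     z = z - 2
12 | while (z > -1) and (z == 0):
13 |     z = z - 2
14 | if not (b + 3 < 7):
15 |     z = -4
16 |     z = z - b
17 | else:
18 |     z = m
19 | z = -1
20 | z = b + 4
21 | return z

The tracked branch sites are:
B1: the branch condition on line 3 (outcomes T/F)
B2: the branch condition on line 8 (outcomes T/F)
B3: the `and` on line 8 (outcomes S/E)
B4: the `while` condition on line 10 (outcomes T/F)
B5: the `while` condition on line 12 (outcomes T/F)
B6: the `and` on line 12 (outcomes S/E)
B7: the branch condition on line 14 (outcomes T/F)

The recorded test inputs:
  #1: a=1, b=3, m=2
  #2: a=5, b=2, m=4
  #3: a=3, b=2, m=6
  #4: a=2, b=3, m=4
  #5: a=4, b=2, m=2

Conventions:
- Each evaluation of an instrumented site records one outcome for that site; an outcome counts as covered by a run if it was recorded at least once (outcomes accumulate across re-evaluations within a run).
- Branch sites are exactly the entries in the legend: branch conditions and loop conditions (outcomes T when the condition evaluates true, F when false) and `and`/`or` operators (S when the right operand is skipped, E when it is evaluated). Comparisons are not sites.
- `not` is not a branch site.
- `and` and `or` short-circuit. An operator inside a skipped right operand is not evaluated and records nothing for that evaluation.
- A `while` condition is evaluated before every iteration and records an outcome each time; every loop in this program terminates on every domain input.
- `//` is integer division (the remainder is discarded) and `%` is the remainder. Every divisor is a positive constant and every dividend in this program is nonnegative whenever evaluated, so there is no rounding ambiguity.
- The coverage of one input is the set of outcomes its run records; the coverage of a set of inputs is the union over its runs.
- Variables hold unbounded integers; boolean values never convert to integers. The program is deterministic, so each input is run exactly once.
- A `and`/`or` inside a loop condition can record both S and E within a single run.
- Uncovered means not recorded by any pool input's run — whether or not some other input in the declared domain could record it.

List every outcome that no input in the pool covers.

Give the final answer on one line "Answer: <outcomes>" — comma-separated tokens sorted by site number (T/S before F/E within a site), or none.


input #1 (a=1, b=3, m=2): events B1->T, B3->S, B2->F, B4->F, B6->E, B5->T, B6->S, B5->F, B7->F; covers B1=T, B2=F, B3=S, B4=F, B5=T, B5=F, B6=S, B6=E, B7=F
input #2 (a=5, b=2, m=4): events B1->T, B3->S, B2->F, B4->F, B6->E, B5->F, B7->F; covers B1=T, B2=F, B3=S, B4=F, B5=F, B6=E, B7=F
input #3 (a=3, b=2, m=6): events B1->F, B3->S, B2->F, B4->F, B6->E, B5->F, B7->F; covers B1=F, B2=F, B3=S, B4=F, B5=F, B6=E, B7=F
input #4 (a=2, b=3, m=4): events B1->T, B3->S, B2->F, B4->F, B6->E, B5->F, B7->F; covers B1=T, B2=F, B3=S, B4=F, B5=F, B6=E, B7=F
input #5 (a=4, b=2, m=2): events B1->T, B3->S, B2->F, B4->F, B6->E, B5->T, B6->S, B5->F, B7->F; covers B1=T, B2=F, B3=S, B4=F, B5=T, B5=F, B6=S, B6=E, B7=F
union over the pool: B1=T, B1=F, B2=F, B3=S, B4=F, B5=T, B5=F, B6=S, B6=E, B7=F
uncovered (4 of 14): B2=T, B3=E, B4=T, B7=T
Answer: B2=T, B3=E, B4=T, B7=T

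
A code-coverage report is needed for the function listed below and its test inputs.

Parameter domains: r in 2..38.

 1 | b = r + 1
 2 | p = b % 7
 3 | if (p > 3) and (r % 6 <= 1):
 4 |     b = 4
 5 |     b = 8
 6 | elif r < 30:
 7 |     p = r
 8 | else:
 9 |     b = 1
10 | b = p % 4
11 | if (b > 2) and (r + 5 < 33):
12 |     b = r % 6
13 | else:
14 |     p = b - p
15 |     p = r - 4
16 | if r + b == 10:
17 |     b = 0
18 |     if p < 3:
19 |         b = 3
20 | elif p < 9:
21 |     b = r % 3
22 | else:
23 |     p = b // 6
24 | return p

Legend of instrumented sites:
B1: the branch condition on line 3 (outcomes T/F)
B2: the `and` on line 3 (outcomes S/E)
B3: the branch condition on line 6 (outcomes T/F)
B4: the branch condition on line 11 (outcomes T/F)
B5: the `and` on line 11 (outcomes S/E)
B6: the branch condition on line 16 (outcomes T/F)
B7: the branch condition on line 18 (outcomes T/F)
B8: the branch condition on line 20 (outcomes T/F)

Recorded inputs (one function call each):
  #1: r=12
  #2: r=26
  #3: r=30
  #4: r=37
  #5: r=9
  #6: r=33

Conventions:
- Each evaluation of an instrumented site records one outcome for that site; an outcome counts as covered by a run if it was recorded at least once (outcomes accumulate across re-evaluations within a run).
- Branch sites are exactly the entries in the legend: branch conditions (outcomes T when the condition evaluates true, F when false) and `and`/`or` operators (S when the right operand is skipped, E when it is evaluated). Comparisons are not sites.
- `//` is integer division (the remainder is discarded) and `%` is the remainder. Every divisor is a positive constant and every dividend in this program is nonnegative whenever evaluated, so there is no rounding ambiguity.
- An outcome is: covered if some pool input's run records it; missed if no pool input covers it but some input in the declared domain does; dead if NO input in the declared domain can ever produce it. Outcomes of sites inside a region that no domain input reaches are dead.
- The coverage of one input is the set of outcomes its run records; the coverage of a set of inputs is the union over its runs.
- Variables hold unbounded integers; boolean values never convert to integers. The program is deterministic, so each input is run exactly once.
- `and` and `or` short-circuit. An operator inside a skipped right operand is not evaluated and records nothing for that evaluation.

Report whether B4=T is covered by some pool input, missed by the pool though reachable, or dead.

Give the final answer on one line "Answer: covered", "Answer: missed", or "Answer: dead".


no pool input records B4=T
but domain input (r=3) does record it -> reachable, so missed
Answer: missed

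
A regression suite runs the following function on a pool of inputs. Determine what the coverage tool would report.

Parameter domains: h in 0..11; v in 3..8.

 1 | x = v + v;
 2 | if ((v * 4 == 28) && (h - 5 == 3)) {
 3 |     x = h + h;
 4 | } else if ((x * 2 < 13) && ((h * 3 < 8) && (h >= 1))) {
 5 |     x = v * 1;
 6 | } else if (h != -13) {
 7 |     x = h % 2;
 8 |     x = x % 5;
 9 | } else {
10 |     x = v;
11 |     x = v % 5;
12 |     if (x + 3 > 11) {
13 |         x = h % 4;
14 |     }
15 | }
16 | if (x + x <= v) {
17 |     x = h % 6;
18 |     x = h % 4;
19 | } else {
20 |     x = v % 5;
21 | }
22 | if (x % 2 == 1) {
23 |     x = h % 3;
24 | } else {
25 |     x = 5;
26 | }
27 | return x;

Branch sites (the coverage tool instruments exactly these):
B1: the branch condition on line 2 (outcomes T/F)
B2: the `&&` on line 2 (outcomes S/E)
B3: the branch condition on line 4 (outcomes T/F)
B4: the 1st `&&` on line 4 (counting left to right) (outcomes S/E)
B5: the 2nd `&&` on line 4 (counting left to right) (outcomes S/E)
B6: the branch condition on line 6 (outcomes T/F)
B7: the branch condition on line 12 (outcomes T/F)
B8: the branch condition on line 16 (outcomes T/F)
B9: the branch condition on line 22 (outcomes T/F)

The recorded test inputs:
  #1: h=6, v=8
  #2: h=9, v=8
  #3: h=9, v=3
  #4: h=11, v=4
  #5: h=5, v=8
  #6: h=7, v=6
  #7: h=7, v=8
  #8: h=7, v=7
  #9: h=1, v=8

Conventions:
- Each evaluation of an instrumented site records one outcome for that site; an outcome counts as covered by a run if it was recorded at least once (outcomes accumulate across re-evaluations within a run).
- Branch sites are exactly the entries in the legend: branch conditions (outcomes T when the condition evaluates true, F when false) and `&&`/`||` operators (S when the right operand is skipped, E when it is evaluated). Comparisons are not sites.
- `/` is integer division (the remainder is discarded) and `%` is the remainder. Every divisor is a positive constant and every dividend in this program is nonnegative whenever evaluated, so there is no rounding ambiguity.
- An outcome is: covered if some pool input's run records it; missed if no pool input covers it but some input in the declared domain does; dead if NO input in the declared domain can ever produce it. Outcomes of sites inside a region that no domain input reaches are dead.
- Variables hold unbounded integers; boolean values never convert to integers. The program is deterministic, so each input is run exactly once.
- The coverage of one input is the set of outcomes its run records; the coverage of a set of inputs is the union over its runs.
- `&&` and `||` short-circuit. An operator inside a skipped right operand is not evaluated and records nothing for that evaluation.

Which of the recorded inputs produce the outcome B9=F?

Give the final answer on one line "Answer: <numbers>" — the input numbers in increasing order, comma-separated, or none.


input #1 (h=6, v=8): hits B9=F
input #2 (h=9, v=8): never hits B9=F
input #3 (h=9, v=3): never hits B9=F
input #4 (h=11, v=4): never hits B9=F
input #5 (h=5, v=8): never hits B9=F
input #6 (h=7, v=6): never hits B9=F
input #7 (h=7, v=8): never hits B9=F
input #8 (h=7, v=7): never hits B9=F
input #9 (h=1, v=8): never hits B9=F
Answer: 1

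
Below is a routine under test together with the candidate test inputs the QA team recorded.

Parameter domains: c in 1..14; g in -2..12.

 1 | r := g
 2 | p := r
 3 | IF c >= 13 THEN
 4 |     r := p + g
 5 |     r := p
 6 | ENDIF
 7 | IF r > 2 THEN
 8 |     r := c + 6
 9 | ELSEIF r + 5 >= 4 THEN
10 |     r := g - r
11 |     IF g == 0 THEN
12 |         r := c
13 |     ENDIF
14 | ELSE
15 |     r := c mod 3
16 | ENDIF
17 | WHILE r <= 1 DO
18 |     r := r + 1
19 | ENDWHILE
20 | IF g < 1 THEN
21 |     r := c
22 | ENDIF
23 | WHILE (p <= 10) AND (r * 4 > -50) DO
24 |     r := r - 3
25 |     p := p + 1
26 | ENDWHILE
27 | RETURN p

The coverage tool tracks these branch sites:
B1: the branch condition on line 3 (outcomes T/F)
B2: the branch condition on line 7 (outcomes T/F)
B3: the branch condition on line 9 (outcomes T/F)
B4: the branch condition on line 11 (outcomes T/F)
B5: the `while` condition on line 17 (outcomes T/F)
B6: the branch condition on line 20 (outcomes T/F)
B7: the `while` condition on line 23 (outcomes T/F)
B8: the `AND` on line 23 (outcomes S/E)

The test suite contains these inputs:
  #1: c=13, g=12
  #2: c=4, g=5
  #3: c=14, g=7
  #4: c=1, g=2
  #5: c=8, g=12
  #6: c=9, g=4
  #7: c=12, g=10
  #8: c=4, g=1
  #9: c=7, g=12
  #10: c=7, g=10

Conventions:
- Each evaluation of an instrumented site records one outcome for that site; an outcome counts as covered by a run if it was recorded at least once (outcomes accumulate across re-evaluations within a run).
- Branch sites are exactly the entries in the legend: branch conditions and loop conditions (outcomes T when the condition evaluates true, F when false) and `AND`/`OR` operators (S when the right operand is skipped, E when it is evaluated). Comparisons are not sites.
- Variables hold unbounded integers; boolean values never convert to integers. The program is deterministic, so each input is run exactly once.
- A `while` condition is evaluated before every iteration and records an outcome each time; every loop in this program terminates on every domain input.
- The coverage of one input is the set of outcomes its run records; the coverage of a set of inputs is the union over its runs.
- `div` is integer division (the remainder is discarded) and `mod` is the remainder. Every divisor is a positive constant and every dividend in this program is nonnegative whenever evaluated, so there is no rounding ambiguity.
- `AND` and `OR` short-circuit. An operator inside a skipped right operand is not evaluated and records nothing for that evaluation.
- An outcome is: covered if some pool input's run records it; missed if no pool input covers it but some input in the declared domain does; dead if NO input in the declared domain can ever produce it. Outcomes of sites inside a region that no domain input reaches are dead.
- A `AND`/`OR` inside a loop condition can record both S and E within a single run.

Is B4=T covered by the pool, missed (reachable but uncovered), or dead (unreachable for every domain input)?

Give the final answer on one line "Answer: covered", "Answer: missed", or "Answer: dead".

no pool input records B4=T
but domain input (c=1, g=0) does record it -> reachable, so missed

Answer: missed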